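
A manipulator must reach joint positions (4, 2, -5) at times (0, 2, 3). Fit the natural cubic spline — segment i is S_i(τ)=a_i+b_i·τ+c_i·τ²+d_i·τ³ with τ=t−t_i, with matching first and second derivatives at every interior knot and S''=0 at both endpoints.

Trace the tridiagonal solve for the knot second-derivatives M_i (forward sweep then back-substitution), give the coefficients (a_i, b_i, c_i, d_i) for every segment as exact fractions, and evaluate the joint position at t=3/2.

  seg 0: a=4 b=1 c=0 d=-1/2
  seg 1: a=2 b=-5 c=-3 d=1
S(3/2) = 61/16

Δ: Δ0=-1, Δ1=-7
row 1: diag=6, rhs=-36; c'=1/6, d'=-6
back: M1=-6
M: M0=0, M1=-6, M2=0
seg 0: a=4, c=M0/2=0, d=(M1−M0)/(6·2)=-1/2, b=Δ0−h0·(2M0+M1)/6=1
seg 1: a=2, c=M1/2=-3, d=(M2−M1)/(6·1)=1, b=Δ1−h1·(2M1+M2)/6=-5
t_q=3/2 → seg 0, τ=3/2; S=4+1·τ+0·τ²+-1/2·τ³=61/16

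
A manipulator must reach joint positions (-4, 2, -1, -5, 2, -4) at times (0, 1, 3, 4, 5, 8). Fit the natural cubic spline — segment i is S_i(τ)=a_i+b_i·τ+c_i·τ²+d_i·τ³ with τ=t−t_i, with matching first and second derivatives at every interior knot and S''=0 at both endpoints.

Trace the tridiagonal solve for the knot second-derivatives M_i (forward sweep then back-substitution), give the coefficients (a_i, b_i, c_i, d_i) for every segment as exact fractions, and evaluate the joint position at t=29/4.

Δ: Δ0=6, Δ1=-3/2, Δ2=-4, Δ3=7, Δ4=-2
row 1: diag=6, rhs=-45; c'=1/3, d'=-15/2
row 2: denom=6−2·1/3=16/3; d'=(-15−2·-15/2)/(16/3)=0
row 3: denom=4−1·3/16=61/16; d'=(66−1·0)/(61/16)=1056/61
row 4: denom=8−1·16/61=472/61; d'=(-54−1·1056/61)/(472/61)=-2175/236
back: M4=-2175/236
back: M3=1056/61−16/61·-2175/236=1164/59
back: M2=0−3/16·1164/59=-873/236
back: M1=-15/2−1/3·-873/236=-1479/236
M: M0=0, M1=-1479/236, M2=-873/236, M3=1164/59, M4=-2175/236, M5=0
seg 0: a=-4, c=M0/2=0, d=(M1−M0)/(6·1)=-493/472, b=Δ0−h0·(2M0+M1)/6=3325/472
seg 1: a=2, c=M1/2=-1479/472, d=(M2−M1)/(6·2)=101/472, b=Δ1−h1·(2M1+M2)/6=923/236
seg 2: a=-1, c=M2/2=-873/472, d=(M3−M2)/(6·1)=1843/472, b=Δ2−h2·(2M2+M3)/6=-1429/236
seg 3: a=-5, c=M3/2=582/59, d=(M4−M3)/(6·1)=-2277/472, b=Δ3−h3·(2M3+M4)/6=925/472
seg 4: a=2, c=M4/2=-2175/472, d=(M5−M4)/(6·3)=725/1416, b=Δ4−h4·(2M4+M5)/6=1703/236
t_q=29/4 → seg 4, τ=9/4; S=2+1703/236·τ+-2175/472·τ²+725/1416·τ³=22355/30208

  seg 0: a=-4 b=3325/472 c=0 d=-493/472
  seg 1: a=2 b=923/236 c=-1479/472 d=101/472
  seg 2: a=-1 b=-1429/236 c=-873/472 d=1843/472
  seg 3: a=-5 b=925/472 c=582/59 d=-2277/472
  seg 4: a=2 b=1703/236 c=-2175/472 d=725/1416
S(29/4) = 22355/30208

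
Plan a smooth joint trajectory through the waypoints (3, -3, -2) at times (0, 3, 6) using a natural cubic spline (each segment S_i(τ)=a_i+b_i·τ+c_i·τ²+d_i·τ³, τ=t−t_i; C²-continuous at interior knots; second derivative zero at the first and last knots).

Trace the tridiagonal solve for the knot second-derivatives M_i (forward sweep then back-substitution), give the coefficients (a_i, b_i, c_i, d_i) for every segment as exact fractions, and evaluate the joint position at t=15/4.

  seg 0: a=3 b=-31/12 c=0 d=7/108
  seg 1: a=-3 b=-5/6 c=7/12 d=-7/108
S(15/4) = -851/256

Δ: Δ0=-2, Δ1=1/3
row 1: diag=12, rhs=14; c'=1/4, d'=7/6
back: M1=7/6
M: M0=0, M1=7/6, M2=0
seg 0: a=3, c=M0/2=0, d=(M1−M0)/(6·3)=7/108, b=Δ0−h0·(2M0+M1)/6=-31/12
seg 1: a=-3, c=M1/2=7/12, d=(M2−M1)/(6·3)=-7/108, b=Δ1−h1·(2M1+M2)/6=-5/6
t_q=15/4 → seg 1, τ=3/4; S=-3+-5/6·τ+7/12·τ²+-7/108·τ³=-851/256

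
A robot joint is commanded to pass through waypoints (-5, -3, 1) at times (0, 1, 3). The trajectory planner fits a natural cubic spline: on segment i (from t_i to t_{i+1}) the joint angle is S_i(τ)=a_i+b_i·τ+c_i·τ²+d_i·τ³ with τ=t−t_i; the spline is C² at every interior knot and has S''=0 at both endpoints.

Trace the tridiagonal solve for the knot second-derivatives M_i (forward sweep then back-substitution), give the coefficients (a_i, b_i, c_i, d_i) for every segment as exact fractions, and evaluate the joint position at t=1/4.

Δ: Δ0=2, Δ1=2
row 1: diag=6, rhs=0; c'=1/3, d'=0
back: M1=0
M: M0=0, M1=0, M2=0
seg 0: a=-5, c=M0/2=0, d=(M1−M0)/(6·1)=0, b=Δ0−h0·(2M0+M1)/6=2
seg 1: a=-3, c=M1/2=0, d=(M2−M1)/(6·2)=0, b=Δ1−h1·(2M1+M2)/6=2
t_q=1/4 → seg 0, τ=1/4; S=-5+2·τ+0·τ²+0·τ³=-9/2

  seg 0: a=-5 b=2 c=0 d=0
  seg 1: a=-3 b=2 c=0 d=0
S(1/4) = -9/2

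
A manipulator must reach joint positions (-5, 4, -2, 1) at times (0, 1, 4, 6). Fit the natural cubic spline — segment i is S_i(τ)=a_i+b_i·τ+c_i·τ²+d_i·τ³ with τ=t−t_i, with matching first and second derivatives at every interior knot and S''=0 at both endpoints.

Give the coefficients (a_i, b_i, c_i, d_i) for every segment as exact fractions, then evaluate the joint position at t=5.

Δ: Δ0=9, Δ1=-2, Δ2=3/2
row 1: diag=8, rhs=-66; c'=3/8, d'=-33/4
row 2: denom=10−3·3/8=71/8; d'=(21−3·-33/4)/(71/8)=366/71
back: M2=366/71
back: M1=-33/4−3/8·366/71=-723/71
M: M0=0, M1=-723/71, M2=366/71, M3=0
seg 0: a=-5, c=M0/2=0, d=(M1−M0)/(6·1)=-241/142, b=Δ0−h0·(2M0+M1)/6=1519/142
seg 1: a=4, c=M1/2=-723/142, d=(M2−M1)/(6·3)=121/142, b=Δ1−h1·(2M1+M2)/6=398/71
seg 2: a=-2, c=M2/2=183/71, d=(M3−M2)/(6·2)=-61/142, b=Δ2−h2·(2M2+M3)/6=-275/142
t_q=5 → seg 2, τ=1; S=-2+-275/142·τ+183/71·τ²+-61/142·τ³=-127/71

  seg 0: a=-5 b=1519/142 c=0 d=-241/142
  seg 1: a=4 b=398/71 c=-723/142 d=121/142
  seg 2: a=-2 b=-275/142 c=183/71 d=-61/142
S(5) = -127/71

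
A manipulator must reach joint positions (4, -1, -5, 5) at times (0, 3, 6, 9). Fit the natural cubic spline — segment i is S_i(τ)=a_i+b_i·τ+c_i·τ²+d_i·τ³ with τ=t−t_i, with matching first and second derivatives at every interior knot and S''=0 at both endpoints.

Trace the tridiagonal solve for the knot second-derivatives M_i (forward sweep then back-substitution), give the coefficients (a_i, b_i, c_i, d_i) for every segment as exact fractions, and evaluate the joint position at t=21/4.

  seg 0: a=4 b=-13/9 c=0 d=-2/81
  seg 1: a=-1 b=-19/9 c=-2/9 d=13/81
  seg 2: a=-5 b=8/9 c=11/9 d=-11/81
S(21/4) = -323/64

Δ: Δ0=-5/3, Δ1=-4/3, Δ2=10/3
row 1: diag=12, rhs=2; c'=1/4, d'=1/6
row 2: denom=12−3·1/4=45/4; d'=(28−3·1/6)/(45/4)=22/9
back: M2=22/9
back: M1=1/6−1/4·22/9=-4/9
M: M0=0, M1=-4/9, M2=22/9, M3=0
seg 0: a=4, c=M0/2=0, d=(M1−M0)/(6·3)=-2/81, b=Δ0−h0·(2M0+M1)/6=-13/9
seg 1: a=-1, c=M1/2=-2/9, d=(M2−M1)/(6·3)=13/81, b=Δ1−h1·(2M1+M2)/6=-19/9
seg 2: a=-5, c=M2/2=11/9, d=(M3−M2)/(6·3)=-11/81, b=Δ2−h2·(2M2+M3)/6=8/9
t_q=21/4 → seg 1, τ=9/4; S=-1+-19/9·τ+-2/9·τ²+13/81·τ³=-323/64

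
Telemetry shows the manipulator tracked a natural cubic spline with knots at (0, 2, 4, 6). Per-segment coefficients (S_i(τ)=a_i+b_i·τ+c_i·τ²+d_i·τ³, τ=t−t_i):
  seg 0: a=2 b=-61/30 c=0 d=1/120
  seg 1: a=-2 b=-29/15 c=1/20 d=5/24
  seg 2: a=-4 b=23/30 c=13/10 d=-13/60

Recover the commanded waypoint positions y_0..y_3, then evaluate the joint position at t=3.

y_0 = S_0(0) = a_0 = 2
y_1 = S_1(0) = a_1 = -2
y_2 = S_2(0) = a_2 = -4
y_3 = S_2(2) = 1
t_q=3 is in segment 1 (τ=1); S_1(τ)=-147/40

y_0=2 y_1=-2 y_2=-4 y_3=1
S(3) = -147/40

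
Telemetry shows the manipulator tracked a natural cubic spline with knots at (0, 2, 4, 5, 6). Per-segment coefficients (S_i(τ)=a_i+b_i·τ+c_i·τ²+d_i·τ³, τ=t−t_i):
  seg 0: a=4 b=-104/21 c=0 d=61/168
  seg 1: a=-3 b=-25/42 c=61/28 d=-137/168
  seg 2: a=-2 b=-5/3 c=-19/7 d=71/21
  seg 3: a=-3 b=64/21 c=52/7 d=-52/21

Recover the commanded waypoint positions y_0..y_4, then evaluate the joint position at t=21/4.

y_0=4 y_1=-3 y_2=-2 y_3=-3 y_4=5
S(21/4) = -29/16

y_0 = S_0(0) = a_0 = 4
y_1 = S_1(0) = a_1 = -3
y_2 = S_2(0) = a_2 = -2
y_3 = S_3(0) = a_3 = -3
y_4 = S_3(1) = 5
t_q=21/4 is in segment 3 (τ=1/4); S_3(τ)=-29/16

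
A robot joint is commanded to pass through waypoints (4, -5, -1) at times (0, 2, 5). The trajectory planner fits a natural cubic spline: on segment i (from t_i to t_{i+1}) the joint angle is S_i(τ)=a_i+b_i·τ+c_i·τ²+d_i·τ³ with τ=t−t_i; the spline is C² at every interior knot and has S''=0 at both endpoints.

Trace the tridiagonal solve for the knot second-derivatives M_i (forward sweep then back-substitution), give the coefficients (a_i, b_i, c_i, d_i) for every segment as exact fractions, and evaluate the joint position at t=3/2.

  seg 0: a=4 b=-17/3 c=0 d=7/24
  seg 1: a=-5 b=-13/6 c=7/4 d=-7/36
S(3/2) = -225/64

Δ: Δ0=-9/2, Δ1=4/3
row 1: diag=10, rhs=35; c'=3/10, d'=7/2
back: M1=7/2
M: M0=0, M1=7/2, M2=0
seg 0: a=4, c=M0/2=0, d=(M1−M0)/(6·2)=7/24, b=Δ0−h0·(2M0+M1)/6=-17/3
seg 1: a=-5, c=M1/2=7/4, d=(M2−M1)/(6·3)=-7/36, b=Δ1−h1·(2M1+M2)/6=-13/6
t_q=3/2 → seg 0, τ=3/2; S=4+-17/3·τ+0·τ²+7/24·τ³=-225/64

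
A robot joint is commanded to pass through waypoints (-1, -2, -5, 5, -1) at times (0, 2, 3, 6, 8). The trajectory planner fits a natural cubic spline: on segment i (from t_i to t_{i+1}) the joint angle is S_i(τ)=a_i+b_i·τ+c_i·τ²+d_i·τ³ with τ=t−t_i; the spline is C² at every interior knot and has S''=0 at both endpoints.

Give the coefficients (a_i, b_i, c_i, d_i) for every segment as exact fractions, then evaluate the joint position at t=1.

  seg 0: a=-1 b=935/1248 c=0 d=-1559/4992
  seg 1: a=-2 b=-1871/624 c=-1559/832 d=4673/2496
  seg 2: a=-5 b=-2819/2496 c=1557/416 d=-433/576
  seg 3: a=5 b=643/624 c=-2515/832 d=2515/4992
S(1) = -937/1664

Δ: Δ0=-1/2, Δ1=-3, Δ2=10/3, Δ3=-3
row 1: diag=6, rhs=-15; c'=1/6, d'=-5/2
row 2: denom=8−1·1/6=47/6; d'=(38−1·-5/2)/(47/6)=243/47
row 3: denom=10−3·18/47=416/47; d'=(-38−3·243/47)/(416/47)=-2515/416
back: M3=-2515/416
back: M2=243/47−18/47·-2515/416=1557/208
back: M1=-5/2−1/6·1557/208=-1559/416
M: M0=0, M1=-1559/416, M2=1557/208, M3=-2515/416, M4=0
seg 0: a=-1, c=M0/2=0, d=(M1−M0)/(6·2)=-1559/4992, b=Δ0−h0·(2M0+M1)/6=935/1248
seg 1: a=-2, c=M1/2=-1559/832, d=(M2−M1)/(6·1)=4673/2496, b=Δ1−h1·(2M1+M2)/6=-1871/624
seg 2: a=-5, c=M2/2=1557/416, d=(M3−M2)/(6·3)=-433/576, b=Δ2−h2·(2M2+M3)/6=-2819/2496
seg 3: a=5, c=M3/2=-2515/832, d=(M4−M3)/(6·2)=2515/4992, b=Δ3−h3·(2M3+M4)/6=643/624
t_q=1 → seg 0, τ=1; S=-1+935/1248·τ+0·τ²+-1559/4992·τ³=-937/1664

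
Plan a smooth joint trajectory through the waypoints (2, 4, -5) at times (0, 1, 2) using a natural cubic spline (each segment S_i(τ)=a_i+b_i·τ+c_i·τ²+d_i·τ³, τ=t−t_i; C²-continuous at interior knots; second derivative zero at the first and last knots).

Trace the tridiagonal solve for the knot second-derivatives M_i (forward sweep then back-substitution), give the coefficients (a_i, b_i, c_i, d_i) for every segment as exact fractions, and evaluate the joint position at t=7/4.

Δ: Δ0=2, Δ1=-9
row 1: diag=4, rhs=-66; c'=1/4, d'=-33/2
back: M1=-33/2
M: M0=0, M1=-33/2, M2=0
seg 0: a=2, c=M0/2=0, d=(M1−M0)/(6·1)=-11/4, b=Δ0−h0·(2M0+M1)/6=19/4
seg 1: a=4, c=M1/2=-33/4, d=(M2−M1)/(6·1)=11/4, b=Δ1−h1·(2M1+M2)/6=-7/2
t_q=7/4 → seg 1, τ=3/4; S=4+-7/2·τ+-33/4·τ²+11/4·τ³=-539/256

  seg 0: a=2 b=19/4 c=0 d=-11/4
  seg 1: a=4 b=-7/2 c=-33/4 d=11/4
S(7/4) = -539/256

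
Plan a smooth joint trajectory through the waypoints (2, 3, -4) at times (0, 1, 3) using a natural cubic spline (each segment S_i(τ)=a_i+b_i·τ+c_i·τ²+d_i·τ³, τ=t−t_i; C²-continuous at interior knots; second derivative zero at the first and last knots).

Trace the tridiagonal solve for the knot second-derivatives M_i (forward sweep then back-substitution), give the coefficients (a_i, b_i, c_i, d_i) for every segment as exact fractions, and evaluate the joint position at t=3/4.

Δ: Δ0=1, Δ1=-7/2
row 1: diag=6, rhs=-27; c'=1/3, d'=-9/2
back: M1=-9/2
M: M0=0, M1=-9/2, M2=0
seg 0: a=2, c=M0/2=0, d=(M1−M0)/(6·1)=-3/4, b=Δ0−h0·(2M0+M1)/6=7/4
seg 1: a=3, c=M1/2=-9/4, d=(M2−M1)/(6·2)=3/8, b=Δ1−h1·(2M1+M2)/6=-1/2
t_q=3/4 → seg 0, τ=3/4; S=2+7/4·τ+0·τ²+-3/4·τ³=767/256

  seg 0: a=2 b=7/4 c=0 d=-3/4
  seg 1: a=3 b=-1/2 c=-9/4 d=3/8
S(3/4) = 767/256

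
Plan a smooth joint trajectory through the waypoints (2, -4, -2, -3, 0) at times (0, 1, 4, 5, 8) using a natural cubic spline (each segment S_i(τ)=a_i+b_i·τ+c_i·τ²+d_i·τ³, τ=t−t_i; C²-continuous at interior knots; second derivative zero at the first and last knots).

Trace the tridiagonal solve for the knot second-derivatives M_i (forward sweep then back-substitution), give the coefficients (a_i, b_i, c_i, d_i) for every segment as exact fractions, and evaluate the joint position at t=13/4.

  seg 0: a=2 b=-1529/216 c=0 d=233/216
  seg 1: a=-4 b=-415/108 c=233/72 d=-1123/1944
  seg 2: a=-2 b=-5/216 c=-53/27 d=71/72
  seg 3: a=-3 b=-107/108 c=215/216 d=-215/1944
S(13/4) = -4367/1536

Δ: Δ0=-6, Δ1=2/3, Δ2=-1, Δ3=1
row 1: diag=8, rhs=40; c'=3/8, d'=5
row 2: denom=8−3·3/8=55/8; d'=(-10−3·5)/(55/8)=-40/11
row 3: denom=8−1·8/55=432/55; d'=(12−1·-40/11)/(432/55)=215/108
back: M3=215/108
back: M2=-40/11−8/55·215/108=-106/27
back: M1=5−3/8·-106/27=233/36
M: M0=0, M1=233/36, M2=-106/27, M3=215/108, M4=0
seg 0: a=2, c=M0/2=0, d=(M1−M0)/(6·1)=233/216, b=Δ0−h0·(2M0+M1)/6=-1529/216
seg 1: a=-4, c=M1/2=233/72, d=(M2−M1)/(6·3)=-1123/1944, b=Δ1−h1·(2M1+M2)/6=-415/108
seg 2: a=-2, c=M2/2=-53/27, d=(M3−M2)/(6·1)=71/72, b=Δ2−h2·(2M2+M3)/6=-5/216
seg 3: a=-3, c=M3/2=215/216, d=(M4−M3)/(6·3)=-215/1944, b=Δ3−h3·(2M3+M4)/6=-107/108
t_q=13/4 → seg 1, τ=9/4; S=-4+-415/108·τ+233/72·τ²+-1123/1944·τ³=-4367/1536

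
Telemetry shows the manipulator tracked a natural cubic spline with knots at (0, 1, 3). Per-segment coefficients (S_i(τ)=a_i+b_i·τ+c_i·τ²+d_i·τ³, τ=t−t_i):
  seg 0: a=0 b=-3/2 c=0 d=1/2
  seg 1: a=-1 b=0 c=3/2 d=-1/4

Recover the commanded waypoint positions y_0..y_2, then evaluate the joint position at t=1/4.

y_0 = S_0(0) = a_0 = 0
y_1 = S_1(0) = a_1 = -1
y_2 = S_1(2) = 3
t_q=1/4 is in segment 0 (τ=1/4); S_0(τ)=-47/128

y_0=0 y_1=-1 y_2=3
S(1/4) = -47/128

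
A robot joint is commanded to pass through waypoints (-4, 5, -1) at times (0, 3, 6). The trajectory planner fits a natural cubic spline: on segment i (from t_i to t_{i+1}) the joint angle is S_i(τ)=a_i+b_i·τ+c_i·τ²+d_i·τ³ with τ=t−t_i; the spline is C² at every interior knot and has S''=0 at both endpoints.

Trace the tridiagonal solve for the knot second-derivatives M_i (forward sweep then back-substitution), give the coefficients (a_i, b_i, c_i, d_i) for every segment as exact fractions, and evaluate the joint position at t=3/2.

Δ: Δ0=3, Δ1=-2
row 1: diag=12, rhs=-30; c'=1/4, d'=-5/2
back: M1=-5/2
M: M0=0, M1=-5/2, M2=0
seg 0: a=-4, c=M0/2=0, d=(M1−M0)/(6·3)=-5/36, b=Δ0−h0·(2M0+M1)/6=17/4
seg 1: a=5, c=M1/2=-5/4, d=(M2−M1)/(6·3)=5/36, b=Δ1−h1·(2M1+M2)/6=1/2
t_q=3/2 → seg 0, τ=3/2; S=-4+17/4·τ+0·τ²+-5/36·τ³=61/32

  seg 0: a=-4 b=17/4 c=0 d=-5/36
  seg 1: a=5 b=1/2 c=-5/4 d=5/36
S(3/2) = 61/32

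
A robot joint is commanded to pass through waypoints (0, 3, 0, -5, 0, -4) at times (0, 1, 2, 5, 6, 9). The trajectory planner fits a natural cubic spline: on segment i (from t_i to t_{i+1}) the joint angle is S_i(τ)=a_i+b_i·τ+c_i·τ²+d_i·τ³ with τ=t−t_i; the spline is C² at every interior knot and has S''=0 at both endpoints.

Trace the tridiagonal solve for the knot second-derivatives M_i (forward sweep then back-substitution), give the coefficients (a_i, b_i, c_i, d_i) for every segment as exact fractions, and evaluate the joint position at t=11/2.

Δ: Δ0=3, Δ1=-3, Δ2=-5/3, Δ3=5, Δ4=-4/3
row 1: diag=4, rhs=-36; c'=1/4, d'=-9
row 2: denom=8−1·1/4=31/4; d'=(8−1·-9)/(31/4)=68/31
row 3: denom=8−3·12/31=212/31; d'=(40−3·68/31)/(212/31)=259/53
row 4: denom=8−1·31/212=1665/212; d'=(-38−1·259/53)/(1665/212)=-9092/1665
back: M4=-9092/1665
back: M3=259/53−31/212·-9092/1665=9466/1665
back: M2=68/31−12/31·9466/1665=-4/555
back: M1=-9−1/4·-4/555=-4994/555
M: M0=0, M1=-4994/555, M2=-4/555, M3=9466/1665, M4=-9092/1665, M5=0
seg 0: a=0, c=M0/2=0, d=(M1−M0)/(6·1)=-2497/1665, b=Δ0−h0·(2M0+M1)/6=7492/1665
seg 1: a=3, c=M1/2=-2497/555, d=(M2−M1)/(6·1)=499/333, b=Δ1−h1·(2M1+M2)/6=1/1665
seg 2: a=0, c=M2/2=-2/555, d=(M3−M2)/(6·3)=4739/14985, b=Δ2−h2·(2M2+M3)/6=-7496/1665
seg 3: a=-5, c=M3/2=4733/1665, d=(M4−M3)/(6·1)=-1031/555, b=Δ3−h3·(2M3+M4)/6=1337/333
seg 4: a=0, c=M4/2=-4546/1665, d=(M5−M4)/(6·3)=4546/14985, b=Δ4−h4·(2M4+M5)/6=6872/1665
t_q=11/2 → seg 3, τ=1/2; S=-5+1337/333·τ+4733/1665·τ²+-1031/555·τ³=-33487/13320

  seg 0: a=0 b=7492/1665 c=0 d=-2497/1665
  seg 1: a=3 b=1/1665 c=-2497/555 d=499/333
  seg 2: a=0 b=-7496/1665 c=-2/555 d=4739/14985
  seg 3: a=-5 b=1337/333 c=4733/1665 d=-1031/555
  seg 4: a=0 b=6872/1665 c=-4546/1665 d=4546/14985
S(11/2) = -33487/13320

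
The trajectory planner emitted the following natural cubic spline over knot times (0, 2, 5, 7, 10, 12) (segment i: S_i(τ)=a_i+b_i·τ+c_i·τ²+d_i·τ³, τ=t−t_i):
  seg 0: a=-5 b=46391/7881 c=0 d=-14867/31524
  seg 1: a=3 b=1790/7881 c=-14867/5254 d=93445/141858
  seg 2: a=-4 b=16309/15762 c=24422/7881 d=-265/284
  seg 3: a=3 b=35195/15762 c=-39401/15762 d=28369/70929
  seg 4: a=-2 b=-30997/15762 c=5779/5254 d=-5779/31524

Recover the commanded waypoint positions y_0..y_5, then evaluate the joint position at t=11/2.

y_0 = S_0(0) = a_0 = -5
y_1 = S_1(0) = a_1 = 3
y_2 = S_2(0) = a_2 = -4
y_3 = S_3(0) = a_3 = 3
y_4 = S_4(0) = a_4 = -2
y_5 = S_4(2) = -3
t_q=11/2 is in segment 2 (τ=1/2); S_2(τ)=-237445/84064

y_0=-5 y_1=3 y_2=-4 y_3=3 y_4=-2 y_5=-3
S(11/2) = -237445/84064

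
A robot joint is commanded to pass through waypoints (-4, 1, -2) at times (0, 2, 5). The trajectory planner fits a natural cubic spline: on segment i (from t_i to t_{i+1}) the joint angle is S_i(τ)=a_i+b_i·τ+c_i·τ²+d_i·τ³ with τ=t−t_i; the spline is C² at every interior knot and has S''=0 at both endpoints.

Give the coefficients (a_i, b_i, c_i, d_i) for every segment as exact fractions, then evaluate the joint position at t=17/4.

  seg 0: a=-4 b=16/5 c=0 d=-7/40
  seg 1: a=1 b=11/10 c=-21/20 d=7/60
S(17/4) = -131/256

Δ: Δ0=5/2, Δ1=-1
row 1: diag=10, rhs=-21; c'=3/10, d'=-21/10
back: M1=-21/10
M: M0=0, M1=-21/10, M2=0
seg 0: a=-4, c=M0/2=0, d=(M1−M0)/(6·2)=-7/40, b=Δ0−h0·(2M0+M1)/6=16/5
seg 1: a=1, c=M1/2=-21/20, d=(M2−M1)/(6·3)=7/60, b=Δ1−h1·(2M1+M2)/6=11/10
t_q=17/4 → seg 1, τ=9/4; S=1+11/10·τ+-21/20·τ²+7/60·τ³=-131/256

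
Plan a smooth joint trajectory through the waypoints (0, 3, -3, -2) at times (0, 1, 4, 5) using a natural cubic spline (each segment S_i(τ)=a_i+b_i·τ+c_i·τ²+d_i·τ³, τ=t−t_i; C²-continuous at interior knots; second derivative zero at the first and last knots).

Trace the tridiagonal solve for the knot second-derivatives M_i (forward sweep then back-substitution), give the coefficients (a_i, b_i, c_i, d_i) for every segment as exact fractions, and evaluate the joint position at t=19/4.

Δ: Δ0=3, Δ1=-2, Δ2=1
row 1: diag=8, rhs=-30; c'=3/8, d'=-15/4
row 2: denom=8−3·3/8=55/8; d'=(18−3·-15/4)/(55/8)=234/55
back: M2=234/55
back: M1=-15/4−3/8·234/55=-294/55
M: M0=0, M1=-294/55, M2=234/55, M3=0
seg 0: a=0, c=M0/2=0, d=(M1−M0)/(6·1)=-49/55, b=Δ0−h0·(2M0+M1)/6=214/55
seg 1: a=3, c=M1/2=-147/55, d=(M2−M1)/(6·3)=8/15, b=Δ1−h1·(2M1+M2)/6=67/55
seg 2: a=-3, c=M2/2=117/55, d=(M3−M2)/(6·1)=-39/55, b=Δ2−h2·(2M2+M3)/6=-23/55
t_q=19/4 → seg 2, τ=3/4; S=-3+-23/55·τ+117/55·τ²+-39/55·τ³=-1701/704

  seg 0: a=0 b=214/55 c=0 d=-49/55
  seg 1: a=3 b=67/55 c=-147/55 d=8/15
  seg 2: a=-3 b=-23/55 c=117/55 d=-39/55
S(19/4) = -1701/704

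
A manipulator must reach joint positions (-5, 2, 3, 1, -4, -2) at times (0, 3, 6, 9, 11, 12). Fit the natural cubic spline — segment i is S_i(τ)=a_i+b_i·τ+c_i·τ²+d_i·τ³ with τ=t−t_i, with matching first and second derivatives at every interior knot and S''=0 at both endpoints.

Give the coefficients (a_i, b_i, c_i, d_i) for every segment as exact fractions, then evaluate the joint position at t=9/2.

Δ: Δ0=7/3, Δ1=1/3, Δ2=-2/3, Δ3=-5/2, Δ4=2
row 1: diag=12, rhs=-12; c'=1/4, d'=-1
row 2: denom=12−3·1/4=45/4; d'=(-6−3·-1)/(45/4)=-4/15
row 3: denom=10−3·4/15=46/5; d'=(-11−3·-4/15)/(46/5)=-51/46
row 4: denom=6−2·5/23=128/23; d'=(27−2·-51/46)/(128/23)=21/4
back: M4=21/4
back: M3=-51/46−5/23·21/4=-9/4
back: M2=-4/15−4/15·-9/4=1/3
back: M1=-1−1/4·1/3=-13/12
M: M0=0, M1=-13/12, M2=1/3, M3=-9/4, M4=21/4, M5=0
seg 0: a=-5, c=M0/2=0, d=(M1−M0)/(6·3)=-13/216, b=Δ0−h0·(2M0+M1)/6=23/8
seg 1: a=2, c=M1/2=-13/24, d=(M2−M1)/(6·3)=17/216, b=Δ1−h1·(2M1+M2)/6=5/4
seg 2: a=3, c=M2/2=1/6, d=(M3−M2)/(6·3)=-31/216, b=Δ2−h2·(2M2+M3)/6=1/8
seg 3: a=1, c=M3/2=-9/8, d=(M4−M3)/(6·2)=5/8, b=Δ3−h3·(2M3+M4)/6=-11/4
seg 4: a=-4, c=M4/2=21/8, d=(M5−M4)/(6·1)=-7/8, b=Δ4−h4·(2M4+M5)/6=1/4
t_q=9/2 → seg 1, τ=3/2; S=2+5/4·τ+-13/24·τ²+17/216·τ³=187/64

  seg 0: a=-5 b=23/8 c=0 d=-13/216
  seg 1: a=2 b=5/4 c=-13/24 d=17/216
  seg 2: a=3 b=1/8 c=1/6 d=-31/216
  seg 3: a=1 b=-11/4 c=-9/8 d=5/8
  seg 4: a=-4 b=1/4 c=21/8 d=-7/8
S(9/2) = 187/64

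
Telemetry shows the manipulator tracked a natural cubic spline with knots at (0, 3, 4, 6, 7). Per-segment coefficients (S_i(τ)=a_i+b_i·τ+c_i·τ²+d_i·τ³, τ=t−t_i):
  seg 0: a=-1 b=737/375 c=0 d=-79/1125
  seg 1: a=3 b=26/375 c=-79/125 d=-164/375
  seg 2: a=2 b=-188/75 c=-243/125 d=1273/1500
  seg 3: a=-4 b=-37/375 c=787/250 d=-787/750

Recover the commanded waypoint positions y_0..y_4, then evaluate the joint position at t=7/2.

y_0=-1 y_1=3 y_2=2 y_3=-4 y_4=-2
S(7/2) = 1411/500

y_0 = S_0(0) = a_0 = -1
y_1 = S_1(0) = a_1 = 3
y_2 = S_2(0) = a_2 = 2
y_3 = S_3(0) = a_3 = -4
y_4 = S_3(1) = -2
t_q=7/2 is in segment 1 (τ=1/2); S_1(τ)=1411/500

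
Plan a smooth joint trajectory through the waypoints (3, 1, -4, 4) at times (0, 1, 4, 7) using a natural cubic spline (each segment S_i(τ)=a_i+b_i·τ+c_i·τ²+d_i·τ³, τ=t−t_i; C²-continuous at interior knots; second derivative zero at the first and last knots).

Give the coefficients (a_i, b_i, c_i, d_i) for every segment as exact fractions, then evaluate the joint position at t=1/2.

Δ: Δ0=-2, Δ1=-5/3, Δ2=8/3
row 1: diag=8, rhs=2; c'=3/8, d'=1/4
row 2: denom=12−3·3/8=87/8; d'=(26−3·1/4)/(87/8)=202/87
back: M2=202/87
back: M1=1/4−3/8·202/87=-18/29
M: M0=0, M1=-18/29, M2=202/87, M3=0
seg 0: a=3, c=M0/2=0, d=(M1−M0)/(6·1)=-3/29, b=Δ0−h0·(2M0+M1)/6=-55/29
seg 1: a=1, c=M1/2=-9/29, d=(M2−M1)/(6·3)=128/783, b=Δ1−h1·(2M1+M2)/6=-64/29
seg 2: a=-4, c=M2/2=101/87, d=(M3−M2)/(6·3)=-101/783, b=Δ2−h2·(2M2+M3)/6=10/29
t_q=1/2 → seg 0, τ=1/2; S=3+-55/29·τ+0·τ²+-3/29·τ³=473/232

  seg 0: a=3 b=-55/29 c=0 d=-3/29
  seg 1: a=1 b=-64/29 c=-9/29 d=128/783
  seg 2: a=-4 b=10/29 c=101/87 d=-101/783
S(1/2) = 473/232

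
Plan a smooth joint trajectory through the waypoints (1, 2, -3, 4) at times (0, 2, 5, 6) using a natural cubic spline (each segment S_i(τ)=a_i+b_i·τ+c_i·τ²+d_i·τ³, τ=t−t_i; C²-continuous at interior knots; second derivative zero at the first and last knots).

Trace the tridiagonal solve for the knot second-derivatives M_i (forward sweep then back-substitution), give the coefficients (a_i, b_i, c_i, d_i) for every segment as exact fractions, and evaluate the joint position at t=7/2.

Δ: Δ0=1/2, Δ1=-5/3, Δ2=7
row 1: diag=10, rhs=-13; c'=3/10, d'=-13/10
row 2: denom=8−3·3/10=71/10; d'=(52−3·-13/10)/(71/10)=559/71
back: M2=559/71
back: M1=-13/10−3/10·559/71=-260/71
M: M0=0, M1=-260/71, M2=559/71, M3=0
seg 0: a=1, c=M0/2=0, d=(M1−M0)/(6·2)=-65/213, b=Δ0−h0·(2M0+M1)/6=733/426
seg 1: a=2, c=M1/2=-130/71, d=(M2−M1)/(6·3)=91/142, b=Δ1−h1·(2M1+M2)/6=-827/426
seg 2: a=-3, c=M2/2=559/142, d=(M3−M2)/(6·1)=-559/426, b=Δ2−h2·(2M2+M3)/6=932/213
t_q=7/2 → seg 1, τ=3/2; S=2+-827/426·τ+-130/71·τ²+91/142·τ³=-3259/1136

  seg 0: a=1 b=733/426 c=0 d=-65/213
  seg 1: a=2 b=-827/426 c=-130/71 d=91/142
  seg 2: a=-3 b=932/213 c=559/142 d=-559/426
S(7/2) = -3259/1136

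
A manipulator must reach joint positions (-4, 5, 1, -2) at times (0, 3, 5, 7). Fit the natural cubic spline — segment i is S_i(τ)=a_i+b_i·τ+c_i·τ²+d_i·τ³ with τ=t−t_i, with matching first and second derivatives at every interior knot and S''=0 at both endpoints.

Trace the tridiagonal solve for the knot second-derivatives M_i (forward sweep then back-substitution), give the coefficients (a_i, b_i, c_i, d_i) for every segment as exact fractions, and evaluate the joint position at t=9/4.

  seg 0: a=-4 b=351/76 c=0 d=-41/228
  seg 1: a=5 b=-9/38 c=-123/76 d=7/19
  seg 2: a=1 b=-87/38 c=45/76 d=-15/152
S(9/4) = 21125/4864

Δ: Δ0=3, Δ1=-2, Δ2=-3/2
row 1: diag=10, rhs=-30; c'=1/5, d'=-3
row 2: denom=8−2·1/5=38/5; d'=(3−2·-3)/(38/5)=45/38
back: M2=45/38
back: M1=-3−1/5·45/38=-123/38
M: M0=0, M1=-123/38, M2=45/38, M3=0
seg 0: a=-4, c=M0/2=0, d=(M1−M0)/(6·3)=-41/228, b=Δ0−h0·(2M0+M1)/6=351/76
seg 1: a=5, c=M1/2=-123/76, d=(M2−M1)/(6·2)=7/19, b=Δ1−h1·(2M1+M2)/6=-9/38
seg 2: a=1, c=M2/2=45/76, d=(M3−M2)/(6·2)=-15/152, b=Δ2−h2·(2M2+M3)/6=-87/38
t_q=9/4 → seg 0, τ=9/4; S=-4+351/76·τ+0·τ²+-41/228·τ³=21125/4864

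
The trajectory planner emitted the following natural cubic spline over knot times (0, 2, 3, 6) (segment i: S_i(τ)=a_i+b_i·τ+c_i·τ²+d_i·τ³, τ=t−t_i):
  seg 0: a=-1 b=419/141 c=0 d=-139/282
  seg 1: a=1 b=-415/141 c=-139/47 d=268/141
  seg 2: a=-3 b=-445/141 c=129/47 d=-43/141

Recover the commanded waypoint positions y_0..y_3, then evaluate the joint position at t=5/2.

y_0 = S_0(0) = a_0 = -1
y_1 = S_1(0) = a_1 = 1
y_2 = S_2(0) = a_2 = -3
y_3 = S_2(3) = 4
t_q=5/2 is in segment 1 (τ=1/2); S_1(τ)=-183/188

y_0=-1 y_1=1 y_2=-3 y_3=4
S(5/2) = -183/188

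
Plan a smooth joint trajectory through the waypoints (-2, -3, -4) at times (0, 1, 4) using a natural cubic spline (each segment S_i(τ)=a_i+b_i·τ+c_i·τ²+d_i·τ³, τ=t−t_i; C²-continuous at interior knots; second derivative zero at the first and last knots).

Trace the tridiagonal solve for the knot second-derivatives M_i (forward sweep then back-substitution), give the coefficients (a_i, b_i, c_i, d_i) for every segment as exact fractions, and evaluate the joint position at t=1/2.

  seg 0: a=-2 b=-13/12 c=0 d=1/12
  seg 1: a=-3 b=-5/6 c=1/4 d=-1/36
S(1/2) = -81/32

Δ: Δ0=-1, Δ1=-1/3
row 1: diag=8, rhs=4; c'=3/8, d'=1/2
back: M1=1/2
M: M0=0, M1=1/2, M2=0
seg 0: a=-2, c=M0/2=0, d=(M1−M0)/(6·1)=1/12, b=Δ0−h0·(2M0+M1)/6=-13/12
seg 1: a=-3, c=M1/2=1/4, d=(M2−M1)/(6·3)=-1/36, b=Δ1−h1·(2M1+M2)/6=-5/6
t_q=1/2 → seg 0, τ=1/2; S=-2+-13/12·τ+0·τ²+1/12·τ³=-81/32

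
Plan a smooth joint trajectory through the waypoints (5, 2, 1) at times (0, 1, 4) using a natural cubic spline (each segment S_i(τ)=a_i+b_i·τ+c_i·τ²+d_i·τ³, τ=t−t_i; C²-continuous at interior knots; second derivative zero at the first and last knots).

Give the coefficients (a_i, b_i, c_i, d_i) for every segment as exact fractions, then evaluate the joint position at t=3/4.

Δ: Δ0=-3, Δ1=-1/3
row 1: diag=8, rhs=16; c'=3/8, d'=2
back: M1=2
M: M0=0, M1=2, M2=0
seg 0: a=5, c=M0/2=0, d=(M1−M0)/(6·1)=1/3, b=Δ0−h0·(2M0+M1)/6=-10/3
seg 1: a=2, c=M1/2=1, d=(M2−M1)/(6·3)=-1/9, b=Δ1−h1·(2M1+M2)/6=-7/3
t_q=3/4 → seg 0, τ=3/4; S=5+-10/3·τ+0·τ²+1/3·τ³=169/64

  seg 0: a=5 b=-10/3 c=0 d=1/3
  seg 1: a=2 b=-7/3 c=1 d=-1/9
S(3/4) = 169/64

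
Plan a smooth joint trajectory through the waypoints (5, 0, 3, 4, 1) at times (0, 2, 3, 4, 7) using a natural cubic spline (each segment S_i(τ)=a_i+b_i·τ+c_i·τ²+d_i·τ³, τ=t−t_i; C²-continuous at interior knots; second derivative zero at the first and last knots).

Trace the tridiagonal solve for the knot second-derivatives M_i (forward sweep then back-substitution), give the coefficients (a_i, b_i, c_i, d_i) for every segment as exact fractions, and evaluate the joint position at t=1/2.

  seg 0: a=5 b=-407/89 c=0 d=369/712
  seg 1: a=0 b=293/178 c=1107/356 d=-625/356
  seg 2: a=3 b=925/356 c=-192/89 d=199/356
  seg 3: a=4 b=-7/178 c=-171/356 d=19/356
S(1/2) = 15825/5696

Δ: Δ0=-5/2, Δ1=3, Δ2=1, Δ3=-1
row 1: diag=6, rhs=33; c'=1/6, d'=11/2
row 2: denom=4−1·1/6=23/6; d'=(-12−1·11/2)/(23/6)=-105/23
row 3: denom=8−1·6/23=178/23; d'=(-12−1·-105/23)/(178/23)=-171/178
back: M3=-171/178
back: M2=-105/23−6/23·-171/178=-384/89
back: M1=11/2−1/6·-384/89=1107/178
M: M0=0, M1=1107/178, M2=-384/89, M3=-171/178, M4=0
seg 0: a=5, c=M0/2=0, d=(M1−M0)/(6·2)=369/712, b=Δ0−h0·(2M0+M1)/6=-407/89
seg 1: a=0, c=M1/2=1107/356, d=(M2−M1)/(6·1)=-625/356, b=Δ1−h1·(2M1+M2)/6=293/178
seg 2: a=3, c=M2/2=-192/89, d=(M3−M2)/(6·1)=199/356, b=Δ2−h2·(2M2+M3)/6=925/356
seg 3: a=4, c=M3/2=-171/356, d=(M4−M3)/(6·3)=19/356, b=Δ3−h3·(2M3+M4)/6=-7/178
t_q=1/2 → seg 0, τ=1/2; S=5+-407/89·τ+0·τ²+369/712·τ³=15825/5696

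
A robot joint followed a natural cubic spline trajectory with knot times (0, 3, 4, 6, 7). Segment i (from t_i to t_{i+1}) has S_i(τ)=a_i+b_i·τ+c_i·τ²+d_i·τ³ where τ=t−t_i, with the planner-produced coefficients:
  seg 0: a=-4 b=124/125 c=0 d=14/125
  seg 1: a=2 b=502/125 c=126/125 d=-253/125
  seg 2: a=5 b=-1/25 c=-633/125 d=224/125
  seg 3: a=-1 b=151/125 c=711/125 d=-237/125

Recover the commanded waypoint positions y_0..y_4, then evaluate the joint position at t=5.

y_0 = S_0(0) = a_0 = -4
y_1 = S_1(0) = a_1 = 2
y_2 = S_2(0) = a_2 = 5
y_3 = S_3(0) = a_3 = -1
y_4 = S_3(1) = 4
t_q=5 is in segment 2 (τ=1); S_2(τ)=211/125

y_0=-4 y_1=2 y_2=5 y_3=-1 y_4=4
S(5) = 211/125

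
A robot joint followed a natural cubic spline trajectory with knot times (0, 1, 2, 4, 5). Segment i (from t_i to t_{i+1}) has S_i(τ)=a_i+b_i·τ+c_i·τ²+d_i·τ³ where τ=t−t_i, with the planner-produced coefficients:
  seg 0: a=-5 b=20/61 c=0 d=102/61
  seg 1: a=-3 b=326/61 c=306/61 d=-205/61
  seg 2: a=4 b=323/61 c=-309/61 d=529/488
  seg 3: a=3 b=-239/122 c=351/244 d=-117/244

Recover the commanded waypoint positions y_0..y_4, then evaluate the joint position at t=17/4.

y_0=-5 y_1=-3 y_2=4 y_3=3 y_4=2
S(17/4) = 40487/15616

y_0 = S_0(0) = a_0 = -5
y_1 = S_1(0) = a_1 = -3
y_2 = S_2(0) = a_2 = 4
y_3 = S_3(0) = a_3 = 3
y_4 = S_3(1) = 2
t_q=17/4 is in segment 3 (τ=1/4); S_3(τ)=40487/15616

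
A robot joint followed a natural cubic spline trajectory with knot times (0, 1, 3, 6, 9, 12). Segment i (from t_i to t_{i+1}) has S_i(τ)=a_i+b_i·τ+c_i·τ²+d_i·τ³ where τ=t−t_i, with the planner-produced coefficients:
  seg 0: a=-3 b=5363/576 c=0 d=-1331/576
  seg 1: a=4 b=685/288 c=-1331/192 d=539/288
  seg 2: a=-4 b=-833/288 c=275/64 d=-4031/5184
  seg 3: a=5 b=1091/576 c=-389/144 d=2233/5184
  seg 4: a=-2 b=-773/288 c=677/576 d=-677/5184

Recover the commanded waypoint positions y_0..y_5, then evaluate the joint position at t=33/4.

y_0=-3 y_1=4 y_2=-4 y_3=5 y_4=-2 y_5=-3
S(33/4) = 2017/4096

y_0 = S_0(0) = a_0 = -3
y_1 = S_1(0) = a_1 = 4
y_2 = S_2(0) = a_2 = -4
y_3 = S_3(0) = a_3 = 5
y_4 = S_4(0) = a_4 = -2
y_5 = S_4(3) = -3
t_q=33/4 is in segment 3 (τ=9/4); S_3(τ)=2017/4096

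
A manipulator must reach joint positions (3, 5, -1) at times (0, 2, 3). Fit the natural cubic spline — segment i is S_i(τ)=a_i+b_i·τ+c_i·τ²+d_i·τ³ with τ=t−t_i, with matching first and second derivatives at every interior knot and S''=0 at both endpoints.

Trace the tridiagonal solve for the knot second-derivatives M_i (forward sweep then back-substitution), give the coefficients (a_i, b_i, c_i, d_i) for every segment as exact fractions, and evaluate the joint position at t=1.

  seg 0: a=3 b=10/3 c=0 d=-7/12
  seg 1: a=5 b=-11/3 c=-7/2 d=7/6
S(1) = 23/4

Δ: Δ0=1, Δ1=-6
row 1: diag=6, rhs=-42; c'=1/6, d'=-7
back: M1=-7
M: M0=0, M1=-7, M2=0
seg 0: a=3, c=M0/2=0, d=(M1−M0)/(6·2)=-7/12, b=Δ0−h0·(2M0+M1)/6=10/3
seg 1: a=5, c=M1/2=-7/2, d=(M2−M1)/(6·1)=7/6, b=Δ1−h1·(2M1+M2)/6=-11/3
t_q=1 → seg 0, τ=1; S=3+10/3·τ+0·τ²+-7/12·τ³=23/4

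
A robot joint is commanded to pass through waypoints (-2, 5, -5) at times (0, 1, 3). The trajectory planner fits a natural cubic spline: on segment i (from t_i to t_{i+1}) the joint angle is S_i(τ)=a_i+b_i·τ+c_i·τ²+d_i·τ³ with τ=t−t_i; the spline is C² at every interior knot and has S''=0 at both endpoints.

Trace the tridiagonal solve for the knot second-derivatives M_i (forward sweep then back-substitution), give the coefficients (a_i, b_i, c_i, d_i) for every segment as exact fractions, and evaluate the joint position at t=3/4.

Δ: Δ0=7, Δ1=-5
row 1: diag=6, rhs=-72; c'=1/3, d'=-12
back: M1=-12
M: M0=0, M1=-12, M2=0
seg 0: a=-2, c=M0/2=0, d=(M1−M0)/(6·1)=-2, b=Δ0−h0·(2M0+M1)/6=9
seg 1: a=5, c=M1/2=-6, d=(M2−M1)/(6·2)=1, b=Δ1−h1·(2M1+M2)/6=3
t_q=3/4 → seg 0, τ=3/4; S=-2+9·τ+0·τ²+-2·τ³=125/32

  seg 0: a=-2 b=9 c=0 d=-2
  seg 1: a=5 b=3 c=-6 d=1
S(3/4) = 125/32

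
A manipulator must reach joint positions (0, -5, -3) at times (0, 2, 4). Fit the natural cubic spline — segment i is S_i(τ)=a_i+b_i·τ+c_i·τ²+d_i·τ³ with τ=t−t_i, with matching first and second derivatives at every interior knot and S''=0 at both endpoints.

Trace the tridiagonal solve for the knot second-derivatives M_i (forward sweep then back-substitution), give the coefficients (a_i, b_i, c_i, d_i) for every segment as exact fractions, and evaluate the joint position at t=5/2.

  seg 0: a=0 b=-27/8 c=0 d=7/32
  seg 1: a=-5 b=-3/4 c=21/16 d=-7/32
S(5/2) = -1299/256

Δ: Δ0=-5/2, Δ1=1
row 1: diag=8, rhs=21; c'=1/4, d'=21/8
back: M1=21/8
M: M0=0, M1=21/8, M2=0
seg 0: a=0, c=M0/2=0, d=(M1−M0)/(6·2)=7/32, b=Δ0−h0·(2M0+M1)/6=-27/8
seg 1: a=-5, c=M1/2=21/16, d=(M2−M1)/(6·2)=-7/32, b=Δ1−h1·(2M1+M2)/6=-3/4
t_q=5/2 → seg 1, τ=1/2; S=-5+-3/4·τ+21/16·τ²+-7/32·τ³=-1299/256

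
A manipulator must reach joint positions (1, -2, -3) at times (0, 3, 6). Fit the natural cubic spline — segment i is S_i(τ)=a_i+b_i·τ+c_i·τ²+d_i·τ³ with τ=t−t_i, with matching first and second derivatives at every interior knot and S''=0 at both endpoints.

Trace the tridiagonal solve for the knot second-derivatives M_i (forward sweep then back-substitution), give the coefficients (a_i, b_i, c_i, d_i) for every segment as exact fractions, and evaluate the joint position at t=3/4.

Δ: Δ0=-1, Δ1=-1/3
row 1: diag=12, rhs=4; c'=1/4, d'=1/3
back: M1=1/3
M: M0=0, M1=1/3, M2=0
seg 0: a=1, c=M0/2=0, d=(M1−M0)/(6·3)=1/54, b=Δ0−h0·(2M0+M1)/6=-7/6
seg 1: a=-2, c=M1/2=1/6, d=(M2−M1)/(6·3)=-1/54, b=Δ1−h1·(2M1+M2)/6=-2/3
t_q=3/4 → seg 0, τ=3/4; S=1+-7/6·τ+0·τ²+1/54·τ³=17/128

  seg 0: a=1 b=-7/6 c=0 d=1/54
  seg 1: a=-2 b=-2/3 c=1/6 d=-1/54
S(3/4) = 17/128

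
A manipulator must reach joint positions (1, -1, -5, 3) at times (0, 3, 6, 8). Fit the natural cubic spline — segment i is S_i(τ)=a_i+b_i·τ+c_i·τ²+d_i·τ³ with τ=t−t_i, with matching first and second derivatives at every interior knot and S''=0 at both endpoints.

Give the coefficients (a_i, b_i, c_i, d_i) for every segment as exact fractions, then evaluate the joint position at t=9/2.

  seg 0: a=1 b=-2/37 c=0 d=-68/999
  seg 1: a=-1 b=-70/37 c=-68/111 d=266/999
  seg 2: a=-5 b=60/37 c=66/37 d=-11/37
S(9/2) = -639/148

Δ: Δ0=-2/3, Δ1=-4/3, Δ2=4
row 1: diag=12, rhs=-4; c'=1/4, d'=-1/3
row 2: denom=10−3·1/4=37/4; d'=(32−3·-1/3)/(37/4)=132/37
back: M2=132/37
back: M1=-1/3−1/4·132/37=-136/111
M: M0=0, M1=-136/111, M2=132/37, M3=0
seg 0: a=1, c=M0/2=0, d=(M1−M0)/(6·3)=-68/999, b=Δ0−h0·(2M0+M1)/6=-2/37
seg 1: a=-1, c=M1/2=-68/111, d=(M2−M1)/(6·3)=266/999, b=Δ1−h1·(2M1+M2)/6=-70/37
seg 2: a=-5, c=M2/2=66/37, d=(M3−M2)/(6·2)=-11/37, b=Δ2−h2·(2M2+M3)/6=60/37
t_q=9/2 → seg 1, τ=3/2; S=-1+-70/37·τ+-68/111·τ²+266/999·τ³=-639/148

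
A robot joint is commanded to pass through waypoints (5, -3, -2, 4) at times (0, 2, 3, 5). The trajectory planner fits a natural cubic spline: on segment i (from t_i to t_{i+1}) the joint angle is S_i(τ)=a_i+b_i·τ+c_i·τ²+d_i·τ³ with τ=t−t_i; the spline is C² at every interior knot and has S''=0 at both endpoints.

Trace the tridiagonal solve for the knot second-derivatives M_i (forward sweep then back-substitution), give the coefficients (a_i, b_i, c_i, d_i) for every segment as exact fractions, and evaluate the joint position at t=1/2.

Δ: Δ0=-4, Δ1=1, Δ2=3
row 1: diag=6, rhs=30; c'=1/6, d'=5
row 2: denom=6−1·1/6=35/6; d'=(12−1·5)/(35/6)=6/5
back: M2=6/5
back: M1=5−1/6·6/5=24/5
M: M0=0, M1=24/5, M2=6/5, M3=0
seg 0: a=5, c=M0/2=0, d=(M1−M0)/(6·2)=2/5, b=Δ0−h0·(2M0+M1)/6=-28/5
seg 1: a=-3, c=M1/2=12/5, d=(M2−M1)/(6·1)=-3/5, b=Δ1−h1·(2M1+M2)/6=-4/5
seg 2: a=-2, c=M2/2=3/5, d=(M3−M2)/(6·2)=-1/10, b=Δ2−h2·(2M2+M3)/6=11/5
t_q=1/2 → seg 0, τ=1/2; S=5+-28/5·τ+0·τ²+2/5·τ³=9/4

  seg 0: a=5 b=-28/5 c=0 d=2/5
  seg 1: a=-3 b=-4/5 c=12/5 d=-3/5
  seg 2: a=-2 b=11/5 c=3/5 d=-1/10
S(1/2) = 9/4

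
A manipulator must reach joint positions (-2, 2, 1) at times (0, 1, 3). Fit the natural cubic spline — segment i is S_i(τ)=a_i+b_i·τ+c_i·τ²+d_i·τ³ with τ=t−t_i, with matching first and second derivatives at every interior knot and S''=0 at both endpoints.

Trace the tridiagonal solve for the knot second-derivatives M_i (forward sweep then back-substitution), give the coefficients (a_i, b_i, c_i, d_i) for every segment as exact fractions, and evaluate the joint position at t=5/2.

Δ: Δ0=4, Δ1=-1/2
row 1: diag=6, rhs=-27; c'=1/3, d'=-9/2
back: M1=-9/2
M: M0=0, M1=-9/2, M2=0
seg 0: a=-2, c=M0/2=0, d=(M1−M0)/(6·1)=-3/4, b=Δ0−h0·(2M0+M1)/6=19/4
seg 1: a=2, c=M1/2=-9/4, d=(M2−M1)/(6·2)=3/8, b=Δ1−h1·(2M1+M2)/6=5/2
t_q=5/2 → seg 1, τ=3/2; S=2+5/2·τ+-9/4·τ²+3/8·τ³=125/64

  seg 0: a=-2 b=19/4 c=0 d=-3/4
  seg 1: a=2 b=5/2 c=-9/4 d=3/8
S(5/2) = 125/64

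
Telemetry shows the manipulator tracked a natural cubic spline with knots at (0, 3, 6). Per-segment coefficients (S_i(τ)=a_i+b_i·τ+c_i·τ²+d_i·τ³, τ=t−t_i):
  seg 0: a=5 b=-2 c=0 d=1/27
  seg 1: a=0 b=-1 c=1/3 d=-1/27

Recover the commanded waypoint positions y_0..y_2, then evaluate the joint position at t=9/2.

y_0 = S_0(0) = a_0 = 5
y_1 = S_1(0) = a_1 = 0
y_2 = S_1(3) = -1
t_q=9/2 is in segment 1 (τ=3/2); S_1(τ)=-7/8

y_0=5 y_1=0 y_2=-1
S(9/2) = -7/8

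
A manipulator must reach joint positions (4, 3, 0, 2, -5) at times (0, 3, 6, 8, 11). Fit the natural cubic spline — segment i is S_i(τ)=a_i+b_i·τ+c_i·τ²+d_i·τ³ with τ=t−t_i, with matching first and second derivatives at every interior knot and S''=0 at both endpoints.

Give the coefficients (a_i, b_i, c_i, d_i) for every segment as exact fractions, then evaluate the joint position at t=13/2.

Δ: Δ0=-1/3, Δ1=-1, Δ2=1, Δ3=-7/3
row 1: diag=12, rhs=-4; c'=1/4, d'=-1/3
row 2: denom=10−3·1/4=37/4; d'=(12−3·-1/3)/(37/4)=52/37
row 3: denom=10−2·8/37=354/37; d'=(-20−2·52/37)/(354/37)=-422/177
back: M3=-422/177
back: M2=52/37−8/37·-422/177=340/177
back: M1=-1/3−1/4·340/177=-48/59
M: M0=0, M1=-48/59, M2=340/177, M3=-422/177, M4=0
seg 0: a=4, c=M0/2=0, d=(M1−M0)/(6·3)=-8/177, b=Δ0−h0·(2M0+M1)/6=13/177
seg 1: a=3, c=M1/2=-24/59, d=(M2−M1)/(6·3)=242/1593, b=Δ1−h1·(2M1+M2)/6=-203/177
seg 2: a=0, c=M2/2=170/177, d=(M3−M2)/(6·2)=-127/354, b=Δ2−h2·(2M2+M3)/6=91/177
seg 3: a=2, c=M3/2=-211/177, d=(M4−M3)/(6·3)=211/1593, b=Δ3−h3·(2M3+M4)/6=3/59
t_q=13/2 → seg 2, τ=1/2; S=0+91/177·τ+170/177·τ²+-127/354·τ³=427/944

  seg 0: a=4 b=13/177 c=0 d=-8/177
  seg 1: a=3 b=-203/177 c=-24/59 d=242/1593
  seg 2: a=0 b=91/177 c=170/177 d=-127/354
  seg 3: a=2 b=3/59 c=-211/177 d=211/1593
S(13/2) = 427/944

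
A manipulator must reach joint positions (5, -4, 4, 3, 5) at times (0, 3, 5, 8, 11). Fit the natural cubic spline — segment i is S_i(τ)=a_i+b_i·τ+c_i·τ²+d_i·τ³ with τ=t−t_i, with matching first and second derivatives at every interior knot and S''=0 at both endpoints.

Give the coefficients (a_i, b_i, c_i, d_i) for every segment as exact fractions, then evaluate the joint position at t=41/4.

Δ: Δ0=-3, Δ1=4, Δ2=-1/3, Δ3=2/3
row 1: diag=10, rhs=42; c'=1/5, d'=21/5
row 2: denom=10−2·1/5=48/5; d'=(-26−2·21/5)/(48/5)=-43/12
row 3: denom=12−3·5/16=177/16; d'=(6−3·-43/12)/(177/16)=268/177
back: M3=268/177
back: M2=-43/12−5/16·268/177=-718/177
back: M1=21/5−1/5·-718/177=887/177
M: M0=0, M1=887/177, M2=-718/177, M3=268/177, M4=0
seg 0: a=5, c=M0/2=0, d=(M1−M0)/(6·3)=887/3186, b=Δ0−h0·(2M0+M1)/6=-1949/354
seg 1: a=-4, c=M1/2=887/354, d=(M2−M1)/(6·2)=-535/708, b=Δ1−h1·(2M1+M2)/6=356/177
seg 2: a=4, c=M2/2=-359/177, d=(M3−M2)/(6·3)=493/1593, b=Δ2−h2·(2M2+M3)/6=175/59
seg 3: a=3, c=M3/2=134/177, d=(M4−M3)/(6·3)=-134/1593, b=Δ3−h3·(2M3+M4)/6=-50/59
t_q=41/4 → seg 3, τ=9/4; S=3+-50/59·τ+134/177·τ²+-134/1593·τ³=7491/1888

  seg 0: a=5 b=-1949/354 c=0 d=887/3186
  seg 1: a=-4 b=356/177 c=887/354 d=-535/708
  seg 2: a=4 b=175/59 c=-359/177 d=493/1593
  seg 3: a=3 b=-50/59 c=134/177 d=-134/1593
S(41/4) = 7491/1888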